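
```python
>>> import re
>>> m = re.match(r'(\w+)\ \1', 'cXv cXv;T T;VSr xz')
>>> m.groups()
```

('cXv',)

After group 1 captures some text, `\1` only succeeds where that same text appears again.
`re.match` only tries the pattern at the start of the string.
The match spans [0:7] → 'cXv cXv'.
Captured: group 1 = 'cXv'.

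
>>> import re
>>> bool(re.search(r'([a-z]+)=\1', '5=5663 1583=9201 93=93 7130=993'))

`\1` is not a pattern — it's the concrete string captured by group 1, re-applied verbatim.
Here nothing in the string fits, so the call returns None, and `bool(None)` is False.

False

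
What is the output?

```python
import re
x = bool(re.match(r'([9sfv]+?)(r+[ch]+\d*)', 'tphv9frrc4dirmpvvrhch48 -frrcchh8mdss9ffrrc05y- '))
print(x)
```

False

This matches one or more of one of [9sfv] (lazy) (captured); then one or more of the literal 'r', then one or more of one of [ch], then zero or more of a digit (captured).
`re.match` won't scan ahead — the pattern has to work from the very first character.
Here the pattern fails at index 0, so the call returns None, and `bool(None)` is False.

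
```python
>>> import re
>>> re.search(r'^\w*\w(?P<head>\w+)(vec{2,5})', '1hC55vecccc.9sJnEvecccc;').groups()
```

This matches anchored at the start of the string; then zero or more of a word character, then a word character; then one or more of a word character (captured as 'head'); then the literal 've', then 2 to 5 of the literal 'c' (captured).
`re.search` tries every starting position until one works.
The match spans [0:11] → '1hC55vecccc'.
Captured: group 1 = '5', group 2 = 'vecccc'.

('5', 'vecccc')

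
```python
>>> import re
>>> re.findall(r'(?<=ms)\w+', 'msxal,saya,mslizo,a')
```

Because the assertion is zero-width, the text it checks is not consumed and won't appear in the result.
Scanning left to right: at [2:5] → 'xal'; at [13:17] → 'lizo'.
With no groups in the pattern, `findall` gives back each whole match — 2 here.

['xal', 'lizo']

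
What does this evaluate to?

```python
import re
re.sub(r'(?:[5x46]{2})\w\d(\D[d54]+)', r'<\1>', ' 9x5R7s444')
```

The replacement refers to a captured group, so each match is rewritten using its own captured text.

' 9<s444>'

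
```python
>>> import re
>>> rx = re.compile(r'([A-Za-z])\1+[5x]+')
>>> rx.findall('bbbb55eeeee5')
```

['b', 'e']

After group 1 captures some text, `\1` only succeeds where that same text appears again.
One capturing group, so `findall` returns just the captured substring from each match — 2 in all.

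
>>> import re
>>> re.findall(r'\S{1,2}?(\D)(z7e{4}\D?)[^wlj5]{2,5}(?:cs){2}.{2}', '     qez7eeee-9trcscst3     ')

[('e', 'z7eeee-')]

The pattern matches 1 to 2 of a non-whitespace character (lazy); then a non-digit (captured); then the literal 'z7', then exactly 4 of a literal 'e', then optionally a non-digit (captured); then 2 to 5 of any character except [wlj5], then the literal 'cs' repeated 2 times, then exactly 2 of any character.
Scanning left to right: at [5:23] match 'qez7eeee-9trcscst3', groups = ('e', 'z7eeee-').
`findall` packs the 2 group values into a tuple for every match.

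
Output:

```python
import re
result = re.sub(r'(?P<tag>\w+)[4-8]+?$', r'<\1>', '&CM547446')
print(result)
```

&<CM54744>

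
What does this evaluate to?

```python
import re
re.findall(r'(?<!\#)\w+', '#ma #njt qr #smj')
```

['a', 'jt', 'qr', 'mj']

Because the assertion is negative and zero-width, positions next to the forbidden text are skipped.
Walking the string: at [2:3] → 'a'; at [6:8] → 'jt'; at [9:11] → 'qr'; at [14:16] → 'mj'.
`findall` yields the raw match text (4 of them) because the pattern has no groups.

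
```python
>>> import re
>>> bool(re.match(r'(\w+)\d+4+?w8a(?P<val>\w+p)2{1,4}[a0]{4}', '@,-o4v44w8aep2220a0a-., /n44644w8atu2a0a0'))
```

Pattern: one or more of a word character (captured); then one or more of a digit, then one or more of a literal '4' (lazy), then the literal 'w8a'; then one or more of a word character, then a literal 'p' (captured as 'val'); then 1 to 4 of a literal '2', then exactly 4 of one of [a0].
`re.match` won't scan ahead — the pattern has to work from the very first character.
Here the string doesn't start with a match, so the call returns None, and `bool(None)` is False.

False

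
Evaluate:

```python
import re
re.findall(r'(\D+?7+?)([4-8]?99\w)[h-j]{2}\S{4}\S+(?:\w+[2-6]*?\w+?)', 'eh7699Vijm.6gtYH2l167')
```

[('eh7', '699V')]

Pattern: one or more of a non-digit (lazy), then one or more of the literal '7' (lazy) (captured); then optionally a character in [4-8], then the literal '99', then a word character (captured); then exactly 2 of a character in [h-j], then exactly 4 of a non-whitespace character, then one or more of a non-whitespace character; then one or more of a word character, then zero or more of a character in [2-6] (lazy), then one or more of a word character (lazy) (non-capturing group).
Walking the string: at [0:21] match 'eh7699Vijm.6gtYH2l167', groups = ('eh7', '699V').
2 groups means the one result is a tuple of 2 captured strings — 1 here.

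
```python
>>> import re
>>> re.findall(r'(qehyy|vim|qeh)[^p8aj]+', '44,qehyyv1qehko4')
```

`|` is ordered: at each position the engine commits to the first alternative that works.
`findall` collects group 1 from the one match (1 total).

['qehyy']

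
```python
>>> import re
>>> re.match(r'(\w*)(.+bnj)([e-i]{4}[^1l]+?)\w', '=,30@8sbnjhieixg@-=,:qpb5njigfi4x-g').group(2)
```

The match spans [0:16] → '=,30@8sbnjhieixg'.
Captured: group 1 = '', group 2 = '=,30@8sbnj', group 3 = 'hieix'.

'=,30@8sbnj'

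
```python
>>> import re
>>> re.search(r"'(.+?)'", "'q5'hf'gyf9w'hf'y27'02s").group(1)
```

'q5'

With the lazy modifier that quantifier settles for the fewest repetitions that let the rest of the pattern succeed (the atoms after it are unaffected and can still be greedy).
`re.search` scans for the first position where the pattern succeeds.
The match spans [0:4] → "'q5'".
Captured: group 1 = 'q5'.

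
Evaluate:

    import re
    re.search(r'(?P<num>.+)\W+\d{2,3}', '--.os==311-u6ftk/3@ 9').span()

The pattern matches one or more of any character (captured as 'num'); then one or more of a non-word character; then 2 to 3 of a digit.
`search` walks the string left to right and returns the first match it finds.
The match spans [0:10] → '--.os==311'.
Captured: group 1 = '--.os='.

(0, 10)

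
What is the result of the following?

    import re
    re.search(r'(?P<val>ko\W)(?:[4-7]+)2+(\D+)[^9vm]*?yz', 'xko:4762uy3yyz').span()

(1, 14)

Pattern: the literal 'ko', then a non-word character (captured as 'val'); then one or more of a character in [4-7] (non-capturing group); then one or more of a literal '2'; then one or more of a non-digit (captured); then zero or more of any character except [9vm] (lazy), then the literal 'y', then a literal 'z'.
`re.search` tries every starting position until one works.
The match spans [1:14] → 'ko:4762uy3yyz'.
Captured: group 1 = 'ko:', group 2 = 'uy'.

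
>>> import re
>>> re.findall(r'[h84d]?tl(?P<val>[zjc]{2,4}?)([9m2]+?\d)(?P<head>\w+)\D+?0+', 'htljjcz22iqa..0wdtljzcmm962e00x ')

[('jjcz', '22', 'iqa'), ('jzc', 'mm9', '62')]

Because the quantifier is non-greedy, it stops expanding at the earliest point where the rest of the pattern can succeed.
3 groups means each result is a tuple of 3 captured strings — 2 here.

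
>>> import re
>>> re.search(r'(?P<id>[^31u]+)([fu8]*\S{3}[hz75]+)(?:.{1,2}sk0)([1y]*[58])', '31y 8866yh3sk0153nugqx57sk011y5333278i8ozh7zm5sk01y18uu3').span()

(2, 16)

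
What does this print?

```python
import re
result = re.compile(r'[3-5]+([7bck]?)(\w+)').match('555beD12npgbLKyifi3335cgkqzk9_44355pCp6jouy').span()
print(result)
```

`re.match` only tries the pattern at the start of the string.
The match spans [0:43] → '555beD12npgbLKyifi3335cgkqzk9_44355pCp6jouy'.

(0, 43)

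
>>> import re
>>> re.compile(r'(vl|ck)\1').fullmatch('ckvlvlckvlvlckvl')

None

`fullmatch` succeeds only if the pattern covers the string from start to end.
Here the pattern can't cover the whole string, so the call returns None.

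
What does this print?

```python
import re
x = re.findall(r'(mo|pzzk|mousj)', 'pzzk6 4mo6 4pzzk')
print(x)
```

['pzzk', 'mo', 'pzzk']

Walking the string: at [0:4] match 'pzzk', group 1 = 'pzzk'; at [7:9] match 'mo', group 1 = 'mo'; at [12:16] match 'pzzk', group 1 = 'pzzk'.
One capturing group, so `findall` returns just the captured substring from each match — 3 in all.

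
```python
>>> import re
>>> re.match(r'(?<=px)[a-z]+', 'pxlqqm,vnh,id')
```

The positive lookaround only admits positions where the adjacent text matches; those characters stay outside the span.
`re.match` won't scan ahead — the pattern has to work from the very first character.
Here the string doesn't start with a match, so the call returns None.

None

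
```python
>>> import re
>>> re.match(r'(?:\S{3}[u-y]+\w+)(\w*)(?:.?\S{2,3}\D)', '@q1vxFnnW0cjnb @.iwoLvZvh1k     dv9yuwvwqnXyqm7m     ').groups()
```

The match spans [0:19] → '@q1vxFnnW0cjnb @.iw'.
Captured: group 1 = ''.

('',)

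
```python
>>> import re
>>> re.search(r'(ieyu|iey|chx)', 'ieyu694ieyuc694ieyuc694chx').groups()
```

Alternation isn't longest-match — the leftmost alternative that fits at this position is chosen.
`re.search` tries every starting position until one works.
The match spans [0:4] → 'ieyu'.
Captured: group 1 = 'ieyu'.

('ieyu',)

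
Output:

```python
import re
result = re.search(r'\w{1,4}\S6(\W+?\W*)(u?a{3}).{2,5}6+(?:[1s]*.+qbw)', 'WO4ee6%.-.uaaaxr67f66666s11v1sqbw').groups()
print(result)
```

('%.-.', 'uaaa')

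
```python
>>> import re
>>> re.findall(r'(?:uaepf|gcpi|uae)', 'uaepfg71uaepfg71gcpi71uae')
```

['uaepf', 'uaepf', 'gcpi', 'uae']

Alternation isn't longest-match — the leftmost alternative that fits at this position is chosen.
Walking the string: at [0:5] → 'uaepf'; at [8:13] → 'uaepf'; at [16:20] → 'gcpi'; at [22:25] → 'uae'.
Since nothing is captured, `findall` lists the 4 matched substrings directly.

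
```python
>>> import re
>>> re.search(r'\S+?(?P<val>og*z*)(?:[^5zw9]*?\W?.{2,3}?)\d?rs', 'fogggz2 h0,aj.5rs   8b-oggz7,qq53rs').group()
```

'fogggz2 h0,aj.5rs'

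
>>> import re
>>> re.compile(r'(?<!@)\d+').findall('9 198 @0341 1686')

A negative assertion filters positions out without eating any characters.
Matches: at [0:1] → '9'; at [2:5] → '198'; at [8:11] → '341'; at [12:16] → '1686'.
No capturing groups, so `findall` returns the 4 full match strings.

['9', '198', '341', '1686']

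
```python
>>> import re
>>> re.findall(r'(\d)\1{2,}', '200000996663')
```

['0', '6']

The backreference `\1` re-matches whatever the first group consumed, character for character.
Matches: at [1:6] match '00000', group 1 = '0'; at [8:11] match '666', group 1 = '6'.
With a single group, `findall` returns only what that group captured — 2 items.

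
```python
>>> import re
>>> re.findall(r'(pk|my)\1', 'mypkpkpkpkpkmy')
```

After group 1 captures some text, `\1` only succeeds where that same text appears again.
Scanning left to right: at [2:6] match 'pkpk', group 1 = 'pk'; at [6:10] match 'pkpk', group 1 = 'pk'.
One capturing group, so `findall` returns just the captured substring from each match — 2 in all.

['pk', 'pk']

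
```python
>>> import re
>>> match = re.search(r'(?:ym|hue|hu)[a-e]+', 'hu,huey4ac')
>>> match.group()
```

'hue'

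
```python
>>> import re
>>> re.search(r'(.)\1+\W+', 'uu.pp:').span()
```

(0, 3)

A backreference is literal: `\1` must see the identical characters the first group matched.
`re.search` tries every starting position until one works.
The match spans [0:3] → 'uu.'.
Captured: group 1 = 'u'.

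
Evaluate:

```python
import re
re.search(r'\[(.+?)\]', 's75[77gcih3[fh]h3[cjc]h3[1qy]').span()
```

The `?` after the quantifier makes it lazy — it takes as little as possible before letting the rest of the pattern try.
The match spans [3:15] → '[77gcih3[fh]'.

(3, 15)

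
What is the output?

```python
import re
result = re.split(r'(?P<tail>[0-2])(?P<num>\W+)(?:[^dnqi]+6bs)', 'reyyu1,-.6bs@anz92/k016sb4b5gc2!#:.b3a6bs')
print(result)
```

['reyyu', '1', ',-', '@anz9', '2', '/', '']

Pattern: a character in [0-2] (captured as 'tail'); then one or more of a non-word character (captured as 'num'); then one or more of any character except [dnqi], then the literal '6bs' (non-capturing group).
Because the pattern has a capturing group, `split` also inserts each captured text between the pieces.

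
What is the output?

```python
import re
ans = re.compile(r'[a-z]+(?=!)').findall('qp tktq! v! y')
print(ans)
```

The positive lookaround only admits positions where the adjacent text matches; those characters stay outside the span.
Scanning left to right: at [3:7] → 'tktq'; at [9:10] → 'v'.
With no groups in the pattern, `findall` gives back each whole match — 2 here.

['tktq', 'v']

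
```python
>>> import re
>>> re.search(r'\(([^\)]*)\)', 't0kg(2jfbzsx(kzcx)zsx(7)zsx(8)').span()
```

Unlike `match`, `search` isn't anchored — it looks for the pattern anywhere in the string.
The match spans [4:18] → '(2jfbzsx(kzcx)'.
Captured: group 1 = '2jfbzsx(kzcx'.

(4, 18)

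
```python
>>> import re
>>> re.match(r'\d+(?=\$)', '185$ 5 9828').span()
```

(0, 3)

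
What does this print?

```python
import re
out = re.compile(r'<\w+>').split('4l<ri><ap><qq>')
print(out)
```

['4l', '', '', '']

Splitting on the pattern gives 4 pieces.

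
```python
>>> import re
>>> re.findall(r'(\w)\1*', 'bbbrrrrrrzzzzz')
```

A backreference is literal: `\1` must see the identical characters the first group matched.
One capturing group, so `findall` returns just the captured substring from each match — 3 in all.

['b', 'r', 'z']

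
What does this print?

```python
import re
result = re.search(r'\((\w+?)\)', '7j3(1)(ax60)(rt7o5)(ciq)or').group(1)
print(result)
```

1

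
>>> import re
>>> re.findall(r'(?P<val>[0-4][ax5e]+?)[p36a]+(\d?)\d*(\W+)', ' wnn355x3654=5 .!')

[('355x', '5', '=')]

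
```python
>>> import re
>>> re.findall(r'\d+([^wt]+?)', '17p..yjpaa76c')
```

This matches one or more of a digit; then one or more of any character except [wt] (lazy) (captured).
Walking the string: at [0:3] match '17p', group 1 = 'p'; at [10:13] match '76c', group 1 = 'c'.
With a single group, `findall` returns only what that group captured — 2 items.

['p', 'c']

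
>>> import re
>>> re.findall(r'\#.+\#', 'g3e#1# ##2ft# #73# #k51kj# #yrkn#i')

Matches: at [3:33] → '#1# ##2ft# #73# #k51kj# #yrkn#'.
Since nothing is captured, `findall` lists the 1 matched substring directly.

['#1# ##2ft# #73# #k51kj# #yrkn#']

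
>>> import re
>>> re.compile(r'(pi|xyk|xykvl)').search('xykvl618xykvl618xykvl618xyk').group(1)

'xyk'

The match spans [0:3] → 'xyk'.
Captured: group 1 = 'xyk'.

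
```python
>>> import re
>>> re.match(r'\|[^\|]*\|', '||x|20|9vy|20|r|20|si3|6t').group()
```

`match` is anchored at position 0; if the pattern doesn't fit there, it returns None.
The match spans [0:2] → '||'.

'||'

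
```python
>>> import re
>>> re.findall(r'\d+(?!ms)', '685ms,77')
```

['68', '77']

Because the assertion is negative and zero-width, positions next to the forbidden text are skipped.
Since nothing is captured, `findall` lists the 2 matched substrings directly.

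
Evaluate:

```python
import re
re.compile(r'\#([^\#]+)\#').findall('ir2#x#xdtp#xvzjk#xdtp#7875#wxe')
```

Matches: at [3:6] match '#x#', group 1 = 'x'; at [10:17] match '#xvzjk#', group 1 = 'xvzjk'; at [21:27] match '#7875#', group 1 = '7875'.
`findall` collects group 1 from each match (3 total).

['x', 'xvzjk', '7875']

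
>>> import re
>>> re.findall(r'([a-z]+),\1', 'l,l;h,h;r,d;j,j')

`\1` has to match the exact text group 1 already captured.
Matches: at [0:3] match 'l,l', group 1 = 'l'; at [4:7] match 'h,h', group 1 = 'h'; at [12:15] match 'j,j', group 1 = 'j'.
One capturing group, so `findall` returns just the captured substring from each match — 3 in all.

['l', 'h', 'j']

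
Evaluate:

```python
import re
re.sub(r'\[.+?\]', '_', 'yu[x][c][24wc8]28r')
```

A non-greedy quantifier consumes as few characters as it can — just enough that the remainder of the pattern still matches from where it stops; whatever follows it matches normally.
Matches: at [2:5] → '[x]'; at [5:8] → '[c]'; at [8:15] → '[24wc8]'.
Each match is replaced by '_'.

'yu___28r'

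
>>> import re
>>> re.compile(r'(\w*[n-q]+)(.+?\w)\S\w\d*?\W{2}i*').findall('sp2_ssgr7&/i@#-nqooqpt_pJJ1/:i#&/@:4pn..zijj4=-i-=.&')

[('sp', '2_ss'), ('nqooqpt_p', 'JJ1/:i#&/@:4')]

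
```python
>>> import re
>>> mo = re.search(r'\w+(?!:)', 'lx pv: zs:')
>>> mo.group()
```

'lx'

The negative lookahead/lookbehind blocks any match where the forbidden context is present.
The match spans [0:2] → 'lx'.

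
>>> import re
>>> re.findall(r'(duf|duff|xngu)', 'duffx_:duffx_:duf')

Branches in `(...|...)` are attempted left-to-right; the first branch that allows the whole pattern to succeed is taken.
One capturing group, so `findall` returns just the captured substring from each match — 3 in all.

['duf', 'duf', 'duf']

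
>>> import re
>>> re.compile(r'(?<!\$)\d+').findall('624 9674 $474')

['624', '9674', '74']

The negative lookahead/lookbehind blocks any match where the forbidden context is present.
Walking the string: at [0:3] → '624'; at [4:8] → '9674'; at [11:13] → '74'.
`findall` yields the raw match text (3 of them) because the pattern has no groups.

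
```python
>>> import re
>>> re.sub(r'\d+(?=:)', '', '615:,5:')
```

':,:'

The lookaround is zero-width — it requires the adjacent text to match without consuming it, so the asserted text isn't part of the match.
Matches: at [0:3] → '615'; at [5:6] → '5'.
Every occurrence is swapped for ''.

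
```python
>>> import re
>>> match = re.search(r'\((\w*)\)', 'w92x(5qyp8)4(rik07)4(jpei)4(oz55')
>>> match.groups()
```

The match spans [4:11] → '(5qyp8)'.
Captured: group 1 = '5qyp8'.

('5qyp8',)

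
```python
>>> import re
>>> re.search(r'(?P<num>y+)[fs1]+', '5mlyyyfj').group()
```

The match spans [3:7] → 'yyyf'.

'yyyf'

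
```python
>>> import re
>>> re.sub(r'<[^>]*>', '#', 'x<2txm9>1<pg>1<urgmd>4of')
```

'x#1#1#4of'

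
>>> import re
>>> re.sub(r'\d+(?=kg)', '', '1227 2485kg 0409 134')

'1227 kg 0409 134'

The positive lookaround only admits positions where the adjacent text matches; those characters stay outside the span.
Matches: at [5:9] → '2485'.
Each match is replaced by ''.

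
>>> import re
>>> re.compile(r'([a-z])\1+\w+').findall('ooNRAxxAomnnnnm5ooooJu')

['o']

The backreference `\1` re-matches whatever the first group consumed, character for character.
`findall` collects group 1 from the one match (1 total).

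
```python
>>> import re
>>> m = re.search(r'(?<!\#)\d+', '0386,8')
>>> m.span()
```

Because the assertion is negative and zero-width, positions next to the forbidden text are skipped.
`search` walks the string left to right and returns the first match it finds.
The match spans [0:4] → '0386'.

(0, 4)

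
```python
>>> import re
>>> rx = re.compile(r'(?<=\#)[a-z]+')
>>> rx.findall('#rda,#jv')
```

['rda', 'jv']

The `(?=…)`/`(?<=…)` assertion just peeks at neighbouring text; it doesn't advance the match position.
`findall` yields the raw match text (2 of them) because the pattern has no groups.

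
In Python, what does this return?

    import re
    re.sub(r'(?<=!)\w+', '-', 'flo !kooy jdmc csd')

'flo !- jdmc csd'

The positive lookaround only admits positions where the adjacent text matches; those characters stay outside the span.
Matches: at [5:9] → 'kooy'.
`sub` substitutes '-' at each match site.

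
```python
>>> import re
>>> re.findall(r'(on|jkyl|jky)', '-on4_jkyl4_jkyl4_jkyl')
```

The regex engine tests alternatives in the order written; an earlier branch that matches wins even if a later one would match more.
Because there's exactly one group, `findall` drops the full match and keeps group 1 from each hit.

['on', 'jkyl', 'jkyl', 'jkyl']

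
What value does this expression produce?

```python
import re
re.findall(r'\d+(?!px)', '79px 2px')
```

['7']

The negative lookahead/lookbehind blocks any match where the forbidden context is present.
`findall` yields the raw match text (1 of them) because the pattern has no groups.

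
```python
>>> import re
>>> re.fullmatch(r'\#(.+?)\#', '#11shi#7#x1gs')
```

For `fullmatch`, every character of the input must be accounted for by the pattern.
Here there's no way to consume every character, so the call returns None.

None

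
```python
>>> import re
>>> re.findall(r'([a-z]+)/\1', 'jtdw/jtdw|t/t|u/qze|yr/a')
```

['jtdw', 't']

After group 1 captures some text, `\1` only succeeds where that same text appears again.
Scanning left to right: at [0:9] match 'jtdw/jtdw', group 1 = 'jtdw'; at [10:13] match 't/t', group 1 = 't'.
One capturing group, so `findall` returns just the captured substring from each match — 2 in all.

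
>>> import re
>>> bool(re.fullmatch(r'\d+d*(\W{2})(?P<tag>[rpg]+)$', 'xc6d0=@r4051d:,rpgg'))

False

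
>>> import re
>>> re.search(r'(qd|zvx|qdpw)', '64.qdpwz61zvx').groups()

('qd',)

Alternation tries branches left to right and keeps the first one that lets the overall match succeed at that position.
`re.search` tries every starting position until one works.
The match spans [3:5] → 'qd'.
Captured: group 1 = 'qd'.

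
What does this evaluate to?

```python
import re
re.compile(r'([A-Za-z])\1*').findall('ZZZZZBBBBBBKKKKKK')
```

The backreference `\1` re-matches whatever the first group consumed, character for character.
Matches: at [0:5] match 'ZZZZZ', group 1 = 'Z'; at [5:11] match 'BBBBBB', group 1 = 'B'; at [11:17] match 'KKKKKK', group 1 = 'K'.
Because there's exactly one group, `findall` drops the full match and keeps group 1 from each hit.

['Z', 'B', 'K']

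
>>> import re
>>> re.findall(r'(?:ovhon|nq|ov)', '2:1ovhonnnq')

The regex engine tests alternatives in the order written; an earlier branch that matches wins even if a later one would match more.
`findall` yields the raw match text (2 of them) because the pattern has no groups.

['ovhon', 'nq']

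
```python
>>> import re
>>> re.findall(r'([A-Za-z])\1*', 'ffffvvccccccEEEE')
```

['f', 'v', 'c', 'E']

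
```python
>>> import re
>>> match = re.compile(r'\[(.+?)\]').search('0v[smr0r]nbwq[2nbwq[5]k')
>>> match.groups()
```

('smr0r',)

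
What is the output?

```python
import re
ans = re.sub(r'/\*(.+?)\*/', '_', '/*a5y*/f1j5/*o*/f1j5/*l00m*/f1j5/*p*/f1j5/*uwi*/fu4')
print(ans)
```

_f1j5_f1j5_f1j5_f1j5_fu4

Because the quantifier is non-greedy, it stops expanding at the earliest point where the rest of the pattern can succeed.
Matches: at [0:7] → '/*a5y*/'; at [11:16] → '/*o*/'; at [20:28] → '/*l00m*/'; at [32:37] → '/*p*/'; at [41:48] → '/*uwi*/'.
Each match is replaced by '_'.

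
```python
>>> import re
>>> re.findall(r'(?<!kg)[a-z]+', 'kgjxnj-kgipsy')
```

['kgjxnj', 'kgipsy']

`(?!…)`/`(?<!…)` only lets a position through if the neighbouring text does NOT match; no characters are consumed.
Scanning left to right: at [0:6] → 'kgjxnj'; at [7:13] → 'kgipsy'.
`findall` yields the raw match text (2 of them) because the pattern has no groups.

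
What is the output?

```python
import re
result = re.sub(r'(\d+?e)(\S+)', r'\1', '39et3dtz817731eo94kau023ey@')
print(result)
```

This matches one or more of a digit (lazy), then the literal 'e' (captured); then one or more of a non-whitespace character (captured).
Matches: at [0:27] → '39et3dtz817731eo94kau023ey@'.
The replacement refers to a captured group, so each match is rewritten using its own captured text.

39e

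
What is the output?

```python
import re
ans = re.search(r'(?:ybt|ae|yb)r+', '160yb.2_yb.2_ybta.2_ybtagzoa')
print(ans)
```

None

`re.search` tries every starting position until one works.
Here the pattern never matches, so the call returns None.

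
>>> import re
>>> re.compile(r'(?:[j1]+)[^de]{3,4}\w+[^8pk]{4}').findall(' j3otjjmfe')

['j3otjjmfe']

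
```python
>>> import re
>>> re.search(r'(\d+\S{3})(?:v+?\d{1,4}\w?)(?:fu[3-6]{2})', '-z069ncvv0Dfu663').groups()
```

('069ncv',)

The match spans [2:15] → '069ncvv0Dfu66'.
Captured: group 1 = '069ncv'.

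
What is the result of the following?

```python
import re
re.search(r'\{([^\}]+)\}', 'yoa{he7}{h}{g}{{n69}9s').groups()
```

('he7',)

The match spans [3:8] → '{he7}'.
Captured: group 1 = 'he7'.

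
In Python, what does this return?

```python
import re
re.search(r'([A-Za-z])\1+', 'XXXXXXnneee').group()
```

'XXXXXX'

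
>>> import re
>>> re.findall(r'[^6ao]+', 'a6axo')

This matches one or more of any character except [6ao].
Scanning left to right: at [3:4] → 'x'.
With no groups in the pattern, `findall` gives back each whole match — 1 here.

['x']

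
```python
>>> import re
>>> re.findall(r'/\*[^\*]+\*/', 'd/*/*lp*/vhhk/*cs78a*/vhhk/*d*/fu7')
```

['/*lp*/', '/*cs78a*/', '/*d*/']

No capturing groups, so `findall` returns the 3 full match strings.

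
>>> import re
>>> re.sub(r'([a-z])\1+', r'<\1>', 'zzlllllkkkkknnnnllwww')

'<z><l><k><n><l><w>'

After group 1 captures some text, `\1` only succeeds where that same text appears again.
Matches: at [0:2] → 'zz'; at [2:7] → 'lllll'; at [7:12] → 'kkkkk'; at [12:16] → 'nnnn'; at [16:18] → 'll'; ….
The replacement refers to a captured group, so each match is rewritten using its own captured text.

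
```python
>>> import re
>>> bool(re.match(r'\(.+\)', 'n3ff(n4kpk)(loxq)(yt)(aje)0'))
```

False

With `match`, the pattern is implicitly anchored at the beginning.
Here the string doesn't start with a match, so the call returns None, and `bool(None)` is False.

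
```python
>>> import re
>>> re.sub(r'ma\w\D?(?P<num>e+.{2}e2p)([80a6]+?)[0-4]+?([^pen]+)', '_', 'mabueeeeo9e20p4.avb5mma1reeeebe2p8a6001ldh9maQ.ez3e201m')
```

'mabueeeeo9e20p4.avb5m_ez3e201m'

Every occurrence is swapped for '_'.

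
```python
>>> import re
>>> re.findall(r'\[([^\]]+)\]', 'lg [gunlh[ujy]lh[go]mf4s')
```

['gunlh[ujy', 'go']

Matches: at [3:14] match '[gunlh[ujy]', group 1 = 'gunlh[ujy'; at [16:20] match '[go]', group 1 = 'go'.
With a single group, `findall` returns only what that group captured — 2 items.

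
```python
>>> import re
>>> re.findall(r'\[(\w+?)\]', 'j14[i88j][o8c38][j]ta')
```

['i88j', 'o8c38', 'j']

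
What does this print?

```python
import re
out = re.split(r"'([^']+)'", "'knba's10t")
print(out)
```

['', 'knba', 's10t']

Matches to split on: at [0:6] → "'knba'".
The group in the pattern means `split` returns the separators' captures alongside the pieces.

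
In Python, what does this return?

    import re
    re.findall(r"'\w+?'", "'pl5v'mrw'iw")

Matches: at [0:6] → "'pl5v'".
With no groups in the pattern, `findall` gives back each whole match — 1 here.

["'pl5v'"]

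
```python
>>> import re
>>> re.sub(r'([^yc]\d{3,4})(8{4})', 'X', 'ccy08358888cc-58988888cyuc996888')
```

This matches any character except [yc], then 3 to 4 of a digit (captured); then exactly 4 of a literal '8' (captured).
Matches: at [3:11] → '08358888'; at [13:22] → '-58988888'.
`sub` substitutes 'X' at each match site.

'ccyXccXcyuc996888'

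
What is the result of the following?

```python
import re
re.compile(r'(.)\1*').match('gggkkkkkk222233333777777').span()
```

With `match`, the pattern is implicitly anchored at the beginning.
The match spans [0:3] → 'ggg'.

(0, 3)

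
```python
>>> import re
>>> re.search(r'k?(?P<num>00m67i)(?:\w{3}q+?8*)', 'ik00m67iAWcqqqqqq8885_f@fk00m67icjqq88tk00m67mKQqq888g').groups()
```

The pattern matches optionally a literal 'k'; then the literal '00m', then the literal '67i' (captured as 'num'); then exactly 3 of a word character, then one or more of a literal 'q' (lazy), then zero or more of a literal '8' (non-capturing group).
`re.search` tries every starting position until one works.
The match spans [1:12] → 'k00m67iAWcq'.
Captured: group 1 = '00m67i'.

('00m67i',)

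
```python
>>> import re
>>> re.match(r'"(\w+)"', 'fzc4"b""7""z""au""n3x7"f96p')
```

None

`match` is anchored at position 0; if the pattern doesn't fit there, it returns None.
Here position 0 doesn't satisfy it, so the call returns None.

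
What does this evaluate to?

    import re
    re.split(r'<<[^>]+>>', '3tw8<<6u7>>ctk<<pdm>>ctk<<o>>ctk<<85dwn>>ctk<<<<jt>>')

Splitting on the pattern gives 6 pieces.

['3tw8', 'ctk', 'ctk', 'ctk', 'ctk', '']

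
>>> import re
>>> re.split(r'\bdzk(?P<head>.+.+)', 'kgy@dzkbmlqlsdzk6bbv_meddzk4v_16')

Pattern: a word boundary (`\b`, zero-width); then a literal 'd', then the literal 'zk'; then one or more of any character, then one or more of any character (captured as 'head').
Matches to split on: at [4:32] → 'dzkbmlqlsdzk6bbv_meddzk4v_16'.
The group in the pattern means `split` returns the separators' captures alongside the pieces.

['kgy@', 'bmlqlsdzk6bbv_meddzk4v_16', '']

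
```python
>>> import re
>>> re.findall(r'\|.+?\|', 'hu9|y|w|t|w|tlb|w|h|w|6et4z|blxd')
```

['|y|', '|t|', '|tlb|', '|h|', '|6et4z|']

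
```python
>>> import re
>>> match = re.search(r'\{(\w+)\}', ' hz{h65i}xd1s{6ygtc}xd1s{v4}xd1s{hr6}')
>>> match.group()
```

'{h65i}'

The match spans [3:9] → '{h65i}'.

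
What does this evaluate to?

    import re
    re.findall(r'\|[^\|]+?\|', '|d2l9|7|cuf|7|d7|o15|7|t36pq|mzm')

Matches: at [0:6] → '|d2l9|'; at [7:12] → '|cuf|'; at [13:17] → '|d7|'; at [20:23] → '|7|'.
With no groups in the pattern, `findall` gives back each whole match — 4 here.

['|d2l9|', '|cuf|', '|d7|', '|7|']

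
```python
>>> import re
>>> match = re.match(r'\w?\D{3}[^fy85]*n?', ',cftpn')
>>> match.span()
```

With `match`, the pattern is implicitly anchored at the beginning.
The match spans [0:6] → ',cftpn'.

(0, 6)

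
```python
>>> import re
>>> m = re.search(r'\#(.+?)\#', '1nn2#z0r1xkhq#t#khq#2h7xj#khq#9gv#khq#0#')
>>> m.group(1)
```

'z0r1xkhq'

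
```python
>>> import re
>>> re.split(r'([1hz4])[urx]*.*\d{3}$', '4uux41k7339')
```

['', '4', '']

The group in the pattern means `split` returns the separators' captures alongside the pieces.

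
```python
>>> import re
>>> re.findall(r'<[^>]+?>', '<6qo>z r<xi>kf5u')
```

['<6qo>', '<xi>']

No capturing groups, so `findall` returns the 2 full match strings.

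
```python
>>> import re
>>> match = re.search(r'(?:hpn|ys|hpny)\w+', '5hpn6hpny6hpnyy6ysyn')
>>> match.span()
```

The match spans [1:20] → 'hpn6hpny6hpnyy6ysyn'.

(1, 20)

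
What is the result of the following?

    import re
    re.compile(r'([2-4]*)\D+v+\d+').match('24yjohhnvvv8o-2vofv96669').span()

(0, 12)

This matches zero or more of a character in [2-4] (captured); then one or more of a non-digit, then one or more of the literal 'v'; then one or more of a digit.
`match` is anchored at position 0; if the pattern doesn't fit there, it returns None.
The match spans [0:12] → '24yjohhnvvv8'.
Captured: group 1 = '24'.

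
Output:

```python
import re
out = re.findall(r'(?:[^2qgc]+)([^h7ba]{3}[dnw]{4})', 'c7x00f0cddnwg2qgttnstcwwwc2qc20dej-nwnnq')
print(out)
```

`findall` collects group 1 from each match (2 total).

['f0cddnw', 'ej-nwnn']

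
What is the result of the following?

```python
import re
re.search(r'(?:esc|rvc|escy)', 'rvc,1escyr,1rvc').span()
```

(0, 3)

Unlike `match`, `search` isn't anchored — it looks for the pattern anywhere in the string.
The match spans [0:3] → 'rvc'.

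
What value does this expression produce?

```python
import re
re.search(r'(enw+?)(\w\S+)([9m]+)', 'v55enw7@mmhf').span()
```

This matches the literal 'en', then one or more of the literal 'w' (lazy) (captured); then a word character, then one or more of a non-whitespace character (captured); then one or more of one of [9m] (captured).
`re.search` tries every starting position until one works.
The match spans [3:10] → 'enw7@mm'.
Captured: group 1 = 'enw', group 2 = '7@m', group 3 = 'm'.

(3, 10)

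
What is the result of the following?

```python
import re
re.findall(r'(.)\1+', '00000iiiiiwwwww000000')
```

`\1` is not a pattern — it's the concrete string captured by group 1, re-applied verbatim.
Walking the string: at [0:5] match '00000', group 1 = '0'; at [5:10] match 'iiiii', group 1 = 'i'; at [10:15] match 'wwwww', group 1 = 'w'; at [15:21] match '000000', group 1 = '0'.
One capturing group, so `findall` returns just the captured substring from each match — 4 in all.

['0', 'i', 'w', '0']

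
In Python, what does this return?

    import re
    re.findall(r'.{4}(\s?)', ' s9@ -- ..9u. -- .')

[' ', '', ' ', '']

Pattern: exactly 4 of any character; then optionally whitespace (captured).
With a single group, `findall` returns only what that group captured — 4 items.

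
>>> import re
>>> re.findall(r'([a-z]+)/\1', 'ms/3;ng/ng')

['ng']

A backreference is literal: `\1` must see the identical characters the first group matched.
Scanning left to right: at [5:10] match 'ng/ng', group 1 = 'ng'.
`findall` collects group 1 from the one match (1 total).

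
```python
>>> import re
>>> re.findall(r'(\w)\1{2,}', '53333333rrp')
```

['3']

`\1` has to match the exact text group 1 already captured.
Scanning left to right: at [1:8] match '3333333', group 1 = '3'.
With a single group, `findall` returns only what that group captured — 1 item.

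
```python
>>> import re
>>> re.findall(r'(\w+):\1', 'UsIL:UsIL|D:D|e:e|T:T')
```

['UsIL', 'D', 'e', 'T']

`\1` is not a pattern — it's the concrete string captured by group 1, re-applied verbatim.
Walking the string: at [0:9] match 'UsIL:UsIL', group 1 = 'UsIL'; at [10:13] match 'D:D', group 1 = 'D'; at [14:17] match 'e:e', group 1 = 'e'; at [18:21] match 'T:T', group 1 = 'T'.
One capturing group, so `findall` returns just the captured substring from each match — 4 in all.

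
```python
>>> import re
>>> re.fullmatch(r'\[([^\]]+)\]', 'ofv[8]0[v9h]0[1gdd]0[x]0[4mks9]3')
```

None

`fullmatch` succeeds only if the pattern covers the string from start to end.
Here the string isn't matched end-to-end, so the call returns None.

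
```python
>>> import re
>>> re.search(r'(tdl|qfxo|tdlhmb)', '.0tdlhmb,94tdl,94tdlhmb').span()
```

(2, 5)

Alternation tries branches left to right and keeps the first one that lets the overall match succeed at that position.
`re.search` tries every starting position until one works.
The match spans [2:5] → 'tdl'.
Captured: group 1 = 'tdl'.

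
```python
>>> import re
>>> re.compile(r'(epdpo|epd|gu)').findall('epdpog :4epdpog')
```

['epdpo', 'epdpo']

The regex engine tests alternatives in the order written; an earlier branch that matches wins even if a later one would match more.
One capturing group, so `findall` returns just the captured substring from each match — 2 in all.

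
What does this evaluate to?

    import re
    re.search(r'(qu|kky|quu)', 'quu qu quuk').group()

'qu'

Branches in `(...|...)` are attempted left-to-right; the first branch that allows the whole pattern to succeed is taken.
The match spans [0:2] → 'qu'.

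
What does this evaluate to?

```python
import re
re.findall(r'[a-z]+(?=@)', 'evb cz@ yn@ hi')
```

['cz', 'yn']

The `(?=…)`/`(?<=…)` assertion just peeks at neighbouring text; it doesn't advance the match position.
No capturing groups, so `findall` returns the 2 full match strings.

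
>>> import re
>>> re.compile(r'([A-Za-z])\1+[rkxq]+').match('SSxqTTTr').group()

'SSxq'

With `match`, the pattern is implicitly anchored at the beginning.
The match spans [0:4] → 'SSxq'.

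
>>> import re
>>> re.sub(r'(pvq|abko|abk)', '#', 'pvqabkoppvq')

`|` is ordered: at each position the engine commits to the first alternative that works.
Matches: at [0:3] → 'pvq'; at [3:7] → 'abko'; at [8:11] → 'pvq'.
Every occurrence is swapped for '#'.

'##p#'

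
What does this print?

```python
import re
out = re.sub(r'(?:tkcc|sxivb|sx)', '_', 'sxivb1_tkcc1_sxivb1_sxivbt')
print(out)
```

_1__1__1__t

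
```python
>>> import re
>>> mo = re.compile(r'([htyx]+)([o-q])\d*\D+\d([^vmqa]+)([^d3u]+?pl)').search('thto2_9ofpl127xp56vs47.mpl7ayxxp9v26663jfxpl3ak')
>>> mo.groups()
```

('tht', 'o', 'ofpl127xp56', 'vs47.mpl')

The match spans [0:26] → 'thto2_9ofpl127xp56vs47.mpl'.
Captured: group 1 = 'tht', group 2 = 'o', group 3 = 'ofpl127xp56', group 4 = 'vs47.mpl'.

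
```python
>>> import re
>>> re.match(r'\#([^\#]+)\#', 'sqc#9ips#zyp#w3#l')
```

`re.match` only tries the pattern at the start of the string.
Here the string doesn't start with a match, so the call returns None.

None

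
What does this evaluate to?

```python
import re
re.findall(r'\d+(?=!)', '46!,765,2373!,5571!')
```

The lookaround is zero-width — it requires the adjacent text to match without consuming it, so the asserted text isn't part of the match.
Matches: at [0:2] → '46'; at [8:12] → '2373'; at [14:18] → '5571'.
With no groups in the pattern, `findall` gives back each whole match — 3 here.

['46', '2373', '5571']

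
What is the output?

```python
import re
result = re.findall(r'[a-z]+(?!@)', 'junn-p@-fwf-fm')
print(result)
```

The negative lookaround is zero-width — it rules out positions where the adjacent text would match, without consuming anything.
With no groups in the pattern, `findall` gives back each whole match — 3 here.

['junn', 'fwf', 'fm']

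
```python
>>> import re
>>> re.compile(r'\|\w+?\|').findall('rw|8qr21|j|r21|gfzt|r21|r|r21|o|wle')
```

['|8qr21|', '|r21|', '|r21|', '|r21|']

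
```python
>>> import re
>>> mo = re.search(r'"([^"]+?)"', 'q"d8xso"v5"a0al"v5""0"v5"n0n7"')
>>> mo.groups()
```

The match spans [1:8] → '"d8xso"'.
Captured: group 1 = 'd8xso'.

('d8xso',)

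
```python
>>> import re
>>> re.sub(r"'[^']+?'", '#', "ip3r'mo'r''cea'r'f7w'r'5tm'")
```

"ip3r#r'#r#r#"

Matches: at [4:8] → "'mo'"; at [10:15] → "'cea'"; at [16:21] → "'f7w'"; at [22:27] → "'5tm'".
Each match is replaced by '#'.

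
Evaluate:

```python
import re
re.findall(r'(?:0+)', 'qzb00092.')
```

The pattern matches one or more of a literal '0' (non-capturing group).
Matches: at [3:6] → '000'.
With no groups in the pattern, `findall` gives back each whole match — 1 here.

['000']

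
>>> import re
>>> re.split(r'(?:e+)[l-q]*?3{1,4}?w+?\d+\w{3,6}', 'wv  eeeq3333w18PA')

['wv  ', '']

Pattern: one or more of a literal 'e' (non-capturing group); then zero or more of a character in [l-q] (lazy), then 1 to 4 of the literal '3' (lazy), then one or more of a literal 'w' (lazy); then one or more of a digit, then 3 to 6 of a word character.
Matches to split on: at [4:17] → 'eeeq3333w18PA'.
The string is cut at each match, leaving 2 pieces.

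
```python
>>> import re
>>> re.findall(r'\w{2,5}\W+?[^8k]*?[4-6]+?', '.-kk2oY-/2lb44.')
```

['kk2oY-/2lb4']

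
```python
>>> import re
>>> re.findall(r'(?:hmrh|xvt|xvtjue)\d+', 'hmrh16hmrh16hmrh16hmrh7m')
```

['hmrh16', 'hmrh16', 'hmrh16', 'hmrh7']

`findall` yields the raw match text (4 of them) because the pattern has no groups.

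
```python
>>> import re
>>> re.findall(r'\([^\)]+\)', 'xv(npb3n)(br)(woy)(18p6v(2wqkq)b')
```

['(npb3n)', '(br)', '(woy)', '(18p6v(2wqkq)']

Walking the string: at [2:9] → '(npb3n)'; at [9:13] → '(br)'; at [13:18] → '(woy)'; at [18:31] → '(18p6v(2wqkq)'.
`findall` yields the raw match text (4 of them) because the pattern has no groups.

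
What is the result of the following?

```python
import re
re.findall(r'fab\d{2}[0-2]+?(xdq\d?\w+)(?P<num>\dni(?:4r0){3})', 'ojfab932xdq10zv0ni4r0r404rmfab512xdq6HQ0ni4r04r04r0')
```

2 groups means the one result is a tuple of 2 captured strings — 1 here.

[('xdq10zv0ni4r0r404rmfab512xdq6HQ', '0ni4r04r04r0')]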